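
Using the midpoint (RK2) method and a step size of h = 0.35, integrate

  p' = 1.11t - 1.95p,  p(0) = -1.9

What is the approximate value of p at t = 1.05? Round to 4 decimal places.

0.0376

Midpoint: k1 = f(t_n, p_n); k2 = f(t_n + h/2, p_n + (h/2)·k1); p_{n+1} = p_n + h·k2.
t=0.000000, p=-1.900000:
  k1 = f(0.000000, -1.900000) = 3.705000
  k2 = f(0.175000, -1.251625) = 2.634919
  p ← -1.900000 + 0.35·2.634919 = -0.977778
t=0.350000, p=-0.977778:
  k1 = f(0.350000, -0.977778) = 2.295168
  k2 = f(0.525000, -0.576124) = 1.706192
  p ← -0.977778 + 0.35·1.706192 = -0.380611
t=0.700000, p=-0.380611:
  k1 = f(0.700000, -0.380611) = 1.519192
  k2 = f(0.875000, -0.114753) = 1.195018
  p ← -0.380611 + 0.35·1.195018 = 0.037645
p(1.05) ≈ 0.0376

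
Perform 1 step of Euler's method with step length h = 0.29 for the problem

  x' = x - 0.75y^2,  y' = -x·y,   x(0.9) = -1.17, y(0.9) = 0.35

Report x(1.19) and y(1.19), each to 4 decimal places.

Euler on (x,y): x_{n+1} = x_n + h·x', y_{n+1} = y_n + h·y'.
0.900000: (-1.170000, 0.350000); f=(-1.261875, 0.409500) → (-1.535944, 0.468755)
(x(1.19), y(1.19)) ≈ (-1.5359, 0.4688)

-1.5359, 0.4688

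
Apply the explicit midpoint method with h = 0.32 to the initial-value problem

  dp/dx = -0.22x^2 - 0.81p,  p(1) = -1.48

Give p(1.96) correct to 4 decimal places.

Midpoint: k1 = f(x_n, p_n); k2 = f(x_n + h/2, p_n + (h/2)·k1); p_{n+1} = p_n + h·k2.
x=1.000000, p=-1.480000:
  k1 = f(1.000000, -1.480000) = 0.978800
  k2 = f(1.160000, -1.323392) = 0.775916
  p ← -1.480000 + 0.32·0.775916 = -1.231707
x=1.320000, p=-1.231707:
  k1 = f(1.320000, -1.231707) = 0.614355
  k2 = f(1.480000, -1.133410) = 0.436174
  p ← -1.231707 + 0.32·0.436174 = -1.092131
x=1.640000, p=-1.092131:
  k1 = f(1.640000, -1.092131) = 0.292914
  k2 = f(1.800000, -1.045265) = 0.133865
  p ← -1.092131 + 0.32·0.133865 = -1.049295
p(1.96) ≈ -1.0493

-1.0493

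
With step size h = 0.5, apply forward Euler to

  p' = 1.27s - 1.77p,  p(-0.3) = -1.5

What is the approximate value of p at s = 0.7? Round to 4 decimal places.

0.0853

Euler: p_{n+1} = p_n + h·f(s_n, p_n).
s=-0.300000, p=-1.500000: f=2.274000 → p ← -1.500000 + 0.5·2.274000 = -0.363000
s=0.200000, p=-0.363000: f=0.896510 → p ← -0.363000 + 0.5·0.896510 = 0.085255
p(0.7) ≈ 0.0853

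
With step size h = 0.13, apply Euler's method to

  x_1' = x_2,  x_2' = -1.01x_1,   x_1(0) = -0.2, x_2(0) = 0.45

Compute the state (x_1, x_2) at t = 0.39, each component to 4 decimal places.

-0.0153, 0.5053

Euler on (x_1,x_2): x_1_{n+1} = x_1_n + h·x_1', x_2_{n+1} = x_2_n + h·x_2'.
0.000000: (-0.200000, 0.450000); f=(0.450000, 0.202000) → (-0.141500, 0.476260)
0.130000: (-0.141500, 0.476260); f=(0.476260, 0.142915) → (-0.079586, 0.494839)
0.260000: (-0.079586, 0.494839); f=(0.494839, 0.080382) → (-0.015257, 0.505289)
(x_1(0.39), x_2(0.39)) ≈ (-0.0153, 0.5053)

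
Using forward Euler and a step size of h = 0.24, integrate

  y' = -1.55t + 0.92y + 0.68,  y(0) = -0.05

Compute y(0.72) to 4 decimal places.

Euler: y_{n+1} = y_n + h·f(t_n, y_n).
t=0.000000, y=-0.050000: f=0.634000 → y ← -0.050000 + 0.24·0.634000 = 0.102160
t=0.240000, y=0.102160: f=0.401987 → y ← 0.102160 + 0.24·0.401987 = 0.198637
t=0.480000, y=0.198637: f=0.118746 → y ← 0.198637 + 0.24·0.118746 = 0.227136
y(0.72) ≈ 0.2271

0.2271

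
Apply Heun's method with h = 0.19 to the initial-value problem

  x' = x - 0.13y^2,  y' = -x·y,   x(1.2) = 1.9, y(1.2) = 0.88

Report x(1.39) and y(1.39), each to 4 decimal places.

Heun on (x,y): k1 = f(t_n, state_n); k2 = f(t_n + h, state_n + h·k1); state_{n+1} = state_n + (h/2)·(k1 + k2).
1.200000: (1.900000, 0.880000)
  k1 = (1.799328, -1.672000)
  predictor → (2.241872, 0.562320)
  k2 = (2.200766, -1.260650)
  → (2.280009, 0.601398)
(x(1.39), y(1.39)) ≈ (2.2800, 0.6014)

2.2800, 0.6014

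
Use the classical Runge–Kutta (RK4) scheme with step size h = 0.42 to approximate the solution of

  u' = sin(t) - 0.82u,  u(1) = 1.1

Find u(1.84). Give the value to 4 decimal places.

1.1391

RK4: k1 = f(t_n, u_n); k2 = f(t_n + h/2, u_n + (h/2)·k1); k3 = f(t_n + h/2, u_n + (h/2)·k2); k4 = f(t_n + h, u_n + h·k3); u_{n+1} = u_n + (h/6)·(k1 + 2k2 + 2k3 + k4).
t=1.000000, u=1.100000:
  k1 = f(1.000000, 1.100000) = -0.060529
  k2 = f(1.210000, 1.087289) = 0.044039
  k3 = f(1.210000, 1.109248) = 0.026032
  k4 = f(1.420000, 1.110934) = 0.077686
  u ← 1.100000 + (0.42/6)·(k1 + 2k2 + 2k3 + k4) = 1.111011
t=1.420000, u=1.111011:
  k1 = f(1.420000, 1.111011) = 0.077623
  k2 = f(1.630000, 1.127312) = 0.073852
  k3 = f(1.630000, 1.126520) = 0.074502
  k4 = f(1.840000, 1.142302) = 0.027296
  u ← 1.111011 + (0.42/6)·(k1 + 2k2 + 2k3 + k4) = 1.139125
u(1.84) ≈ 1.1391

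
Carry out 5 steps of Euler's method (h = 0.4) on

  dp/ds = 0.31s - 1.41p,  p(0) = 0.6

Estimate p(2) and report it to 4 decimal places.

Euler: p_{n+1} = p_n + h·f(s_n, p_n).
s=0.000000, p=0.600000: f=-0.846000 → p ← 0.600000 + 0.4·(-0.846000) = 0.261600
s=0.400000, p=0.261600: f=-0.244856 → p ← 0.261600 + 0.4·(-0.244856) = 0.163658
s=0.800000, p=0.163658: f=0.017243 → p ← 0.163658 + 0.4·0.017243 = 0.170555
s=1.200000, p=0.170555: f=0.131518 → p ← 0.170555 + 0.4·0.131518 = 0.223162
s=1.600000, p=0.223162: f=0.181342 → p ← 0.223162 + 0.4·0.181342 = 0.295699
p(2) ≈ 0.2957

0.2957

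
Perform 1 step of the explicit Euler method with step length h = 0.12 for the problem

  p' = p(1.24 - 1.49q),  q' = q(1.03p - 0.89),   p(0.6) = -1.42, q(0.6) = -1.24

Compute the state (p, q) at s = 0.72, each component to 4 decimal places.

Euler on (p,q): p_{n+1} = p_n + h·p', q_{n+1} = q_n + h·q'.
0.600000: (-1.420000, -1.240000); f=(-4.384392, 2.917224) → (-1.946127, -0.889933)
(p(0.72), q(0.72)) ≈ (-1.9461, -0.8899)

-1.9461, -0.8899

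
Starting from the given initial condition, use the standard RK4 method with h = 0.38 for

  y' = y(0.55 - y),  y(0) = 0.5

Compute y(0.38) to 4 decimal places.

0.5087

RK4: k1 = f(x_n, y_n); k2 = f(x_n + h/2, y_n + (h/2)·k1); k3 = f(x_n + h/2, y_n + (h/2)·k2); k4 = f(x_n + h, y_n + h·k3); y_{n+1} = y_n + (h/6)·(k1 + 2k2 + 2k3 + k4).
x=0.000000, y=0.500000:
  k1 = f(0.000000, 0.500000) = 0.025000
  k2 = f(0.190000, 0.504750) = 0.022840
  k3 = f(0.190000, 0.504340) = 0.023028
  k4 = f(0.380000, 0.508751) = 0.020986
  y ← 0.500000 + (0.38/6)·(k1 + 2k2 + 2k3 + k4) = 0.508722
y(0.38) ≈ 0.5087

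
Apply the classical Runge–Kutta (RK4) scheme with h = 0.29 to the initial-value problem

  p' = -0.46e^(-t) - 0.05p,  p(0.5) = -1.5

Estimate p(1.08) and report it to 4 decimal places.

RK4: k1 = f(t_n, p_n); k2 = f(t_n + h/2, p_n + (h/2)·k1); k3 = f(t_n + h/2, p_n + (h/2)·k2); k4 = f(t_n + h, p_n + h·k3); p_{n+1} = p_n + (h/6)·(k1 + 2k2 + 2k3 + k4).
t=0.500000, p=-1.500000:
  k1 = f(0.500000, -1.500000) = -0.204004
  k2 = f(0.645000, -1.529581) = -0.164866
  k3 = f(0.645000, -1.523906) = -0.165149
  k4 = f(0.790000, -1.547893) = -0.131374
  p ← -1.500000 + (0.29/6)·(k1 + 2k2 + 2k3 + k4) = -1.548111
t=0.790000, p=-1.548111:
  k1 = f(0.790000, -1.548111) = -0.131363
  k2 = f(0.935000, -1.567159) = -0.102232
  k3 = f(0.935000, -1.562935) = -0.102443
  k4 = f(1.080000, -1.577820) = -0.077323
  p ← -1.548111 + (0.29/6)·(k1 + 2k2 + 2k3 + k4) = -1.577983
p(1.08) ≈ -1.5780

-1.5780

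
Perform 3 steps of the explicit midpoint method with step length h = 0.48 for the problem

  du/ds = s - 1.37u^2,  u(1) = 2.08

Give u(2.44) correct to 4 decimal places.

2.7085

Midpoint: k1 = f(s_n, u_n); k2 = f(s_n + h/2, u_n + (h/2)·k1); u_{n+1} = u_n + h·k2.
s=1.000000, u=2.080000:
  k1 = f(1.000000, 2.080000) = -4.927168
  k2 = f(1.240000, 0.897480) = 0.136506
  u ← 2.080000 + 0.48·0.136506 = 2.145523
s=1.480000, u=2.145523:
  k1 = f(1.480000, 2.145523) = -4.826479
  k2 = f(1.720000, 0.987168) = 0.384934
  u ← 2.145523 + 0.48·0.384934 = 2.330291
s=1.960000, u=2.330291:
  k1 = f(1.960000, 2.330291) = -5.479453
  k2 = f(2.200000, 1.015223) = 0.787972
  u ← 2.330291 + 0.48·0.787972 = 2.708518
u(2.44) ≈ 2.7085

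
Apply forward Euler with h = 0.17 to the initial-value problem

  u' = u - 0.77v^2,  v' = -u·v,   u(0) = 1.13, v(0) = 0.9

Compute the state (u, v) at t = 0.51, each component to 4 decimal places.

1.5402, 0.4441

Euler on (u,v): u_{n+1} = u_n + h·u', v_{n+1} = v_n + h·v'.
0.000000: (1.130000, 0.900000); f=(0.506300, -1.017000) → (1.216071, 0.727110)
0.170000: (1.216071, 0.727110); f=(0.808981, -0.884217) → (1.353598, 0.576793)
0.340000: (1.353598, 0.576793); f=(1.097426, -0.780746) → (1.540160, 0.444066)
(u(0.51), v(0.51)) ≈ (1.5402, 0.4441)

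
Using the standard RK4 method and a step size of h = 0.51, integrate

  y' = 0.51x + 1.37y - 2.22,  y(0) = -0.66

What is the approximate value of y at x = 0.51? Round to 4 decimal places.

-2.8778

RK4: k1 = f(x_n, y_n); k2 = f(x_n + h/2, y_n + (h/2)·k1); k3 = f(x_n + h/2, y_n + (h/2)·k2); k4 = f(x_n + h, y_n + h·k3); y_{n+1} = y_n + (h/6)·(k1 + 2k2 + 2k3 + k4).
x=0.000000, y=-0.660000:
  k1 = f(0.000000, -0.660000) = -3.124200
  k2 = f(0.255000, -1.456671) = -4.085589
  k3 = f(0.255000, -1.701825) = -4.421451
  k4 = f(0.510000, -2.914940) = -5.953368
  y ← -0.660000 + (0.51/6)·(k1 + 2k2 + 2k3 + k4) = -2.877790
y(0.51) ≈ -2.8778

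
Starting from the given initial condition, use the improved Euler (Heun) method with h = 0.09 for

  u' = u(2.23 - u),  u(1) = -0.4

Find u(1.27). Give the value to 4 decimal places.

Heun: k1 = f(t_n, u_n); k2 = f(t_n + h, u_n + h·k1); u_{n+1} = u_n + (h/2)·(k1 + k2).
t=1.000000, u=-0.400000:
  k1 = f(1.000000, -0.400000) = -1.052000
  k2 = f(1.090000, -0.494680) = -1.347845
  u ← -0.400000 + (0.09/2)·(-1.052000 + (-1.347845)) = -0.507993
t=1.090000, u=-0.507993:
  k1 = f(1.090000, -0.507993) = -1.390881
  k2 = f(1.180000, -0.633172) = -1.812881
  u ← -0.507993 + (0.09/2)·(-1.390881 + (-1.812881)) = -0.652162
t=1.180000, u=-0.652162:
  k1 = f(1.180000, -0.652162) = -1.879638
  k2 = f(1.270000, -0.821330) = -2.506148
  u ← -0.652162 + (0.09/2)·(-1.879638 + (-2.506148)) = -0.849523
u(1.27) ≈ -0.8495

-0.8495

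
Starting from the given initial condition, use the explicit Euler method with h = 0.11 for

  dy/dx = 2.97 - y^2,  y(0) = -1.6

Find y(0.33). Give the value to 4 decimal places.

-1.4130

Euler: y_{n+1} = y_n + h·f(x_n, y_n).
x=0.000000, y=-1.600000: f=0.410000 → y ← -1.600000 + 0.11·0.410000 = -1.554900
x=0.110000, y=-1.554900: f=0.552286 → y ← -1.554900 + 0.11·0.552286 = -1.494149
x=0.220000, y=-1.494149: f=0.737520 → y ← -1.494149 + 0.11·0.737520 = -1.413021
y(0.33) ≈ -1.4130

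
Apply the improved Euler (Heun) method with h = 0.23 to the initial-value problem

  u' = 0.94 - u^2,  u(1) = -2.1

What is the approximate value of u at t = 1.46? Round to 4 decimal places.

Heun: k1 = f(t_n, u_n); k2 = f(t_n + h, u_n + h·k1); u_{n+1} = u_n + (h/2)·(k1 + k2).
t=1.000000, u=-2.100000:
  k1 = f(1.000000, -2.100000) = -3.470000
  k2 = f(1.230000, -2.898100) = -7.458984
  u ← -2.100000 + (0.23/2)·(-3.470000 + (-7.458984)) = -3.356833
t=1.230000, u=-3.356833:
  k1 = f(1.230000, -3.356833) = -10.328329
  k2 = f(1.460000, -5.732349) = -31.919821
  u ← -3.356833 + (0.23/2)·(-10.328329 + (-31.919821)) = -8.215370
u(1.46) ≈ -8.2154

-8.2154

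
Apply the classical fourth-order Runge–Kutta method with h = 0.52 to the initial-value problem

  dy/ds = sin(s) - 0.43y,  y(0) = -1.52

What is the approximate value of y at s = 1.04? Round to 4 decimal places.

-0.5465

RK4: k1 = f(s_n, y_n); k2 = f(s_n + h/2, y_n + (h/2)·k1); k3 = f(s_n + h/2, y_n + (h/2)·k2); k4 = f(s_n + h, y_n + h·k3); y_{n+1} = y_n + (h/6)·(k1 + 2k2 + 2k3 + k4).
s=0.000000, y=-1.520000:
  k1 = f(0.000000, -1.520000) = 0.653600
  k2 = f(0.260000, -1.350064) = 0.837608
  k3 = f(0.260000, -1.302222) = 0.817036
  k4 = f(0.520000, -1.095141) = 0.967791
  y ← -1.520000 + (0.52/6)·(k1 + 2k2 + 2k3 + k4) = -1.092674
s=0.520000, y=-1.092674:
  k1 = f(0.520000, -1.092674) = 0.966730
  k2 = f(0.780000, -0.841325) = 1.065049
  k3 = f(0.780000, -0.815762) = 1.054057
  k4 = f(1.040000, -0.544565) = 1.096567
  y ← -1.092674 + (0.52/6)·(k1 + 2k2 + 2k3 + k4) = -0.546544
y(1.04) ≈ -0.5465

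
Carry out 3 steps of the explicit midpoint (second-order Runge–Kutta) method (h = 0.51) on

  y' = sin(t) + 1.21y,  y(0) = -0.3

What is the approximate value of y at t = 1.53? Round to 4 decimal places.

0.0479

Midpoint: k1 = f(t_n, y_n); k2 = f(t_n + h/2, y_n + (h/2)·k1); y_{n+1} = y_n + h·k2.
t=0.000000, y=-0.300000:
  k1 = f(0.000000, -0.300000) = -0.363000
  k2 = f(0.255000, -0.392565) = -0.222758
  y ← -0.300000 + 0.51·(-0.222758) = -0.413607
t=0.510000, y=-0.413607:
  k1 = f(0.510000, -0.413607) = -0.012287
  k2 = f(0.765000, -0.416740) = 0.188282
  y ← -0.413607 + 0.51·0.188282 = -0.317583
t=1.020000, y=-0.317583:
  k1 = f(1.020000, -0.317583) = 0.467833
  k2 = f(1.275000, -0.198286) = 0.716645
  y ← -0.317583 + 0.51·0.716645 = 0.047906
y(1.53) ≈ 0.0479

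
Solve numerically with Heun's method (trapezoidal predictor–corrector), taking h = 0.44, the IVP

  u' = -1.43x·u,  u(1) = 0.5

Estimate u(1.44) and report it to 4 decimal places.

Heun: k1 = f(x_n, u_n); k2 = f(x_n + h, u_n + h·k1); u_{n+1} = u_n + (h/2)·(k1 + k2).
x=1.000000, u=0.500000:
  k1 = f(1.000000, 0.500000) = -0.715000
  k2 = f(1.440000, 0.185400) = -0.381776
  u ← 0.500000 + (0.44/2)·(-0.715000 + (-0.381776)) = 0.258709
u(1.44) ≈ 0.2587

0.2587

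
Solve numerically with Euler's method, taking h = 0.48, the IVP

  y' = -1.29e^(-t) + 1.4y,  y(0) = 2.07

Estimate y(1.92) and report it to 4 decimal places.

11.6691

Euler: y_{n+1} = y_n + h·f(t_n, y_n).
t=0.000000, y=2.070000: f=1.608000 → y ← 2.070000 + 0.48·1.608000 = 2.841840
t=0.480000, y=2.841840: f=3.180345 → y ← 2.841840 + 0.48·3.180345 = 4.368406
t=0.960000, y=4.368406: f=5.621836 → y ← 4.368406 + 0.48·5.621836 = 7.066887
t=1.440000, y=7.066887: f=9.588005 → y ← 7.066887 + 0.48·9.588005 = 11.669130
y(1.92) ≈ 11.6691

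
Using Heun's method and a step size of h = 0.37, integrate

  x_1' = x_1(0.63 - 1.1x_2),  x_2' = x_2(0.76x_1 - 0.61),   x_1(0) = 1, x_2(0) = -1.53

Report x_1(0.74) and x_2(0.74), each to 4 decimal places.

Heun on (x_1,x_2): k1 = f(t_n, state_n); k2 = f(t_n + h, state_n + h·k1); state_{n+1} = state_n + (h/2)·(k1 + k2).
0.000000: (1.000000, -1.530000)
  k1 = (2.313000, -0.229500)
  predictor → (1.855810, -1.614915)
  k2 = (4.465833, -1.292603)
  → (2.254084, -1.811589)
0.370000: (2.254084, -1.811589)
  k1 = (5.911895, -1.998371)
  predictor → (4.441485, -2.550986)
  k2 = (15.261321, -7.054826)
  → (6.171129, -3.486431)
(x_1(0.74), x_2(0.74)) ≈ (6.1711, -3.4864)

6.1711, -3.4864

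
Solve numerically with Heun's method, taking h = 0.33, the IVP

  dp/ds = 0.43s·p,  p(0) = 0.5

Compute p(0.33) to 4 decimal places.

0.5117

Heun: k1 = f(s_n, p_n); k2 = f(s_n + h, p_n + h·k1); p_{n+1} = p_n + (h/2)·(k1 + k2).
s=0.000000, p=0.500000:
  k1 = f(0.000000, 0.500000) = 0.000000
  k2 = f(0.330000, 0.500000) = 0.070950
  p ← 0.500000 + (0.33/2)·(0.000000 + 0.070950) = 0.511707
p(0.33) ≈ 0.5117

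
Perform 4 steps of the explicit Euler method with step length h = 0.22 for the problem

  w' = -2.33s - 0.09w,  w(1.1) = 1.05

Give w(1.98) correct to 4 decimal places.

Euler: w_{n+1} = w_n + h·f(s_n, w_n).
s=1.100000, w=1.050000: f=-2.657500 → w ← 1.050000 + 0.22·(-2.657500) = 0.465350
s=1.320000, w=0.465350: f=-3.117482 → w ← 0.465350 + 0.22·(-3.117482) = -0.220496
s=1.540000, w=-0.220496: f=-3.568355 → w ← -0.220496 + 0.22·(-3.568355) = -1.005534
s=1.760000, w=-1.005534: f=-4.010302 → w ← -1.005534 + 0.22·(-4.010302) = -1.887801
w(1.98) ≈ -1.8878

-1.8878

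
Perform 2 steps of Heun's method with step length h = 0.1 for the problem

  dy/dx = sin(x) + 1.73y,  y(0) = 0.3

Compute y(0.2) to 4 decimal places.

Heun: k1 = f(x_n, y_n); k2 = f(x_n + h, y_n + h·k1); y_{n+1} = y_n + (h/2)·(k1 + k2).
x=0.000000, y=0.300000:
  k1 = f(0.000000, 0.300000) = 0.519000
  k2 = f(0.100000, 0.351900) = 0.708620
  y ← 0.300000 + (0.1/2)·(0.519000 + 0.708620) = 0.361381
x=0.100000, y=0.361381:
  k1 = f(0.100000, 0.361381) = 0.725023
  k2 = f(0.200000, 0.433883) = 0.949287
  y ← 0.361381 + (0.1/2)·(0.725023 + 0.949287) = 0.445097
y(0.2) ≈ 0.4451

0.4451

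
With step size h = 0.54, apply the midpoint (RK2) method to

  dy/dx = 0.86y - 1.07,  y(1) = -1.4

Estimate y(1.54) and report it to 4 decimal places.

-2.9131

Midpoint: k1 = f(x_n, y_n); k2 = f(x_n + h/2, y_n + (h/2)·k1); y_{n+1} = y_n + h·k2.
x=1.000000, y=-1.400000:
  k1 = f(1.000000, -1.400000) = -2.274000
  k2 = f(1.270000, -2.013980) = -2.802023
  y ← -1.400000 + 0.54·(-2.802023) = -2.913092
y(1.54) ≈ -2.9131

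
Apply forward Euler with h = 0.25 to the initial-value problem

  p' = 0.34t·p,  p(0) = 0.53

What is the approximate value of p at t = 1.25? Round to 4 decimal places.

Euler: p_{n+1} = p_n + h·f(t_n, p_n).
t=0.000000, p=0.530000: f=0.000000 → p ← 0.530000 + 0.25·0.000000 = 0.530000
t=0.250000, p=0.530000: f=0.045050 → p ← 0.530000 + 0.25·0.045050 = 0.541262
t=0.500000, p=0.541262: f=0.092015 → p ← 0.541262 + 0.25·0.092015 = 0.564266
t=0.750000, p=0.564266: f=0.143888 → p ← 0.564266 + 0.25·0.143888 = 0.600238
t=1.000000, p=0.600238: f=0.204081 → p ← 0.600238 + 0.25·0.204081 = 0.651258
p(1.25) ≈ 0.6513

0.6513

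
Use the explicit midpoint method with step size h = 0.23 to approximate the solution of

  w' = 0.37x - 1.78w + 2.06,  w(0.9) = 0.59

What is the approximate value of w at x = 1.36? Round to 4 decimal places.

1.0332

Midpoint: k1 = f(x_n, w_n); k2 = f(x_n + h/2, w_n + (h/2)·k1); w_{n+1} = w_n + h·k2.
x=0.900000, w=0.590000:
  k1 = f(0.900000, 0.590000) = 1.342800
  k2 = f(1.015000, 0.744422) = 1.110479
  w ← 0.590000 + 0.23·1.110479 = 0.845410
x=1.130000, w=0.845410:
  k1 = f(1.130000, 0.845410) = 0.973270
  k2 = f(1.245000, 0.957336) = 0.816592
  w ← 0.845410 + 0.23·0.816592 = 1.033226
w(1.36) ≈ 1.0332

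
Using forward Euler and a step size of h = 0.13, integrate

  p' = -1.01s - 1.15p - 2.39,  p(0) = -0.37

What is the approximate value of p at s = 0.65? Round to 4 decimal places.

Euler: p_{n+1} = p_n + h·f(s_n, p_n).
s=0.000000, p=-0.370000: f=-1.964500 → p ← -0.370000 + 0.13·(-1.964500) = -0.625385
s=0.130000, p=-0.625385: f=-1.802107 → p ← -0.625385 + 0.13·(-1.802107) = -0.859659
s=0.260000, p=-0.859659: f=-1.663992 → p ← -0.859659 + 0.13·(-1.663992) = -1.075978
s=0.390000, p=-1.075978: f=-1.546525 → p ← -1.075978 + 0.13·(-1.546525) = -1.277026
s=0.520000, p=-1.277026: f=-1.446620 → p ← -1.277026 + 0.13·(-1.446620) = -1.465087
p(0.65) ≈ -1.4651

-1.4651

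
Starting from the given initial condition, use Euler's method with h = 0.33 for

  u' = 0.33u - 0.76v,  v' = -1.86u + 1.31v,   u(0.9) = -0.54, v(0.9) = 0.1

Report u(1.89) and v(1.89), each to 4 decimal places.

-1.1657, 2.0200

Euler on (u,v): u_{n+1} = u_n + h·u', v_{n+1} = v_n + h·v'.
0.900000: (-0.540000, 0.100000); f=(-0.254200, 1.135400) → (-0.623886, 0.474682)
1.230000: (-0.623886, 0.474682); f=(-0.566641, 1.782261) → (-0.810877, 1.062828)
1.560000: (-0.810877, 1.062828); f=(-1.075339, 2.900537) → (-1.165739, 2.020005)
(u(1.89), v(1.89)) ≈ (-1.1657, 2.0200)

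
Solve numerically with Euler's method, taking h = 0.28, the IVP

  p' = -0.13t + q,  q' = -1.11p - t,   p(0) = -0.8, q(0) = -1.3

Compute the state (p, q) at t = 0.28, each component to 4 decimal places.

-1.1640, -1.0514

Euler on (p,q): p_{n+1} = p_n + h·p', q_{n+1} = q_n + h·q'.
0.000000: (-0.800000, -1.300000); f=(-1.300000, 0.888000) → (-1.164000, -1.051360)
(p(0.28), q(0.28)) ≈ (-1.1640, -1.0514)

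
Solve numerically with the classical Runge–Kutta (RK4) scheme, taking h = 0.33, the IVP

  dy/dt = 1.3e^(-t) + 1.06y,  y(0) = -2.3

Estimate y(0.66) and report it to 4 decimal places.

-3.6853

RK4: k1 = f(t_n, y_n); k2 = f(t_n + h/2, y_n + (h/2)·k1); k3 = f(t_n + h/2, y_n + (h/2)·k2); k4 = f(t_n + h, y_n + h·k3); y_{n+1} = y_n + (h/6)·(k1 + 2k2 + 2k3 + k4).
t=0.000000, y=-2.300000:
  k1 = f(0.000000, -2.300000) = -1.138000
  k2 = f(0.165000, -2.487770) = -1.534774
  k3 = f(0.165000, -2.553238) = -1.604170
  k4 = f(0.330000, -2.829376) = -2.064538
  y ← -2.300000 + (0.33/6)·(k1 + 2k2 + 2k3 + k4) = -2.821423
t=0.330000, y=-2.821423:
  k1 = f(0.330000, -2.821423) = -2.056108
  k2 = f(0.495000, -3.160681) = -2.557880
  k3 = f(0.495000, -3.243474) = -2.645640
  k4 = f(0.660000, -3.694485) = -3.244247
  y ← -2.821423 + (0.33/6)·(k1 + 2k2 + 2k3 + k4) = -3.685330
y(0.66) ≈ -3.6853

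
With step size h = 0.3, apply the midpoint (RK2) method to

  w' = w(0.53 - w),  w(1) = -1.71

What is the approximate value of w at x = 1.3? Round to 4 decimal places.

Midpoint: k1 = f(x_n, w_n); k2 = f(x_n + h/2, w_n + (h/2)·k1); w_{n+1} = w_n + h·k2.
x=1.000000, w=-1.710000:
  k1 = f(1.000000, -1.710000) = -3.830400
  k2 = f(1.150000, -2.284560) = -6.430031
  w ← -1.710000 + 0.3·(-6.430031) = -3.639009
w(1.3) ≈ -3.6390

-3.6390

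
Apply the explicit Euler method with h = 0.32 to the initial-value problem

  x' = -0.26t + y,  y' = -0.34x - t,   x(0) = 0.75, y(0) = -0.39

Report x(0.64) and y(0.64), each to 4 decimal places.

Euler on (x,y): x_{n+1} = x_n + h·x', y_{n+1} = y_n + h·y'.
0.000000: (0.750000, -0.390000); f=(-0.390000, -0.255000) → (0.625200, -0.471600)
0.320000: (0.625200, -0.471600); f=(-0.554800, -0.532568) → (0.447664, -0.642022)
(x(0.64), y(0.64)) ≈ (0.4477, -0.6420)

0.4477, -0.6420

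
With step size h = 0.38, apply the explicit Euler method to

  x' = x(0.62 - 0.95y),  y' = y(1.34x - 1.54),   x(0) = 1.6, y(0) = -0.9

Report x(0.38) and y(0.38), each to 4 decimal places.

2.4968, -1.1066

Euler on (x,y): x_{n+1} = x_n + h·x', y_{n+1} = y_n + h·y'.
0.000000: (1.600000, -0.900000); f=(2.360000, -0.543600) → (2.496800, -1.106568)
(x(0.38), y(0.38)) ≈ (2.4968, -1.1066)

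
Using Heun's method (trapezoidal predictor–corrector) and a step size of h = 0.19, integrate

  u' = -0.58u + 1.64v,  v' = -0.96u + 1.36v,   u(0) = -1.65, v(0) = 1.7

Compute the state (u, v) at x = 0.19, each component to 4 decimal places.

-0.8623, 2.4710

Heun on (u,v): k1 = f(x_n, state_n); k2 = f(x_n + h, state_n + h·k1); state_{n+1} = state_n + (h/2)·(k1 + k2).
0.000000: (-1.650000, 1.700000)
  k1 = (3.745000, 3.896000)
  predictor → (-0.938450, 2.440240)
  k2 = (4.546295, 4.219638)
  → (-0.862327, 2.470986)
(u(0.19), v(0.19)) ≈ (-0.8623, 2.4710)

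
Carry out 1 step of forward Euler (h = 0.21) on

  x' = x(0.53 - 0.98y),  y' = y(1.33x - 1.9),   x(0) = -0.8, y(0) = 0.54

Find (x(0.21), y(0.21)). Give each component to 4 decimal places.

Euler on (x,y): x_{n+1} = x_n + h·x', y_{n+1} = y_n + h·y'.
0.000000: (-0.800000, 0.540000); f=(-0.000640, -1.600560) → (-0.800134, 0.203882)
(x(0.21), y(0.21)) ≈ (-0.8001, 0.2039)

-0.8001, 0.2039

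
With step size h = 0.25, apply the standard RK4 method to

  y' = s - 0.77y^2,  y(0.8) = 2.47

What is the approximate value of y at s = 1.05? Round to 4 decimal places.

RK4: k1 = f(s_n, y_n); k2 = f(s_n + h/2, y_n + (h/2)·k1); k3 = f(s_n + h/2, y_n + (h/2)·k2); k4 = f(s_n + h, y_n + h·k3); y_{n+1} = y_n + (h/6)·(k1 + 2k2 + 2k3 + k4).
s=0.800000, y=2.470000:
  k1 = f(0.800000, 2.470000) = -3.897693
  k2 = f(0.925000, 1.982788) = -2.102216
  k3 = f(0.925000, 2.207223) = -2.826312
  k4 = f(1.050000, 1.763422) = -1.344436
  y ← 2.470000 + (0.25/6)·(k1 + 2k2 + 2k3 + k4) = 1.840867
y(1.05) ≈ 1.8409

1.8409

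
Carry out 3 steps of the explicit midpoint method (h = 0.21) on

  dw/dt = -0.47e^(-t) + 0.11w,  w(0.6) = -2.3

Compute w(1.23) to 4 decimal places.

Midpoint: k1 = f(t_n, w_n); k2 = f(t_n + h/2, w_n + (h/2)·k1); w_{n+1} = w_n + h·k2.
t=0.600000, w=-2.300000:
  k1 = f(0.600000, -2.300000) = -0.510941
  k2 = f(0.705000, -2.353649) = -0.491132
  w ← -2.300000 + 0.21·(-0.491132) = -2.403138
t=0.810000, w=-2.403138:
  k1 = f(0.810000, -2.403138) = -0.473428
  k2 = f(0.915000, -2.452848) = -0.458056
  w ← -2.403138 + 0.21·(-0.458056) = -2.499330
t=1.020000, w=-2.499330:
  k1 = f(1.020000, -2.499330) = -0.444406
  k2 = f(1.125000, -2.545992) = -0.432646
  w ← -2.499330 + 0.21·(-0.432646) = -2.590185
w(1.23) ≈ -2.5902

-2.5902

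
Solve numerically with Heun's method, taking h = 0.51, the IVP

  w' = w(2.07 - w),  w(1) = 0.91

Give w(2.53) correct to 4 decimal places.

Heun: k1 = f(s_n, w_n); k2 = f(s_n + h, w_n + h·k1); w_{n+1} = w_n + (h/2)·(k1 + k2).
s=1.000000, w=0.910000:
  k1 = f(1.000000, 0.910000) = 1.055600
  k2 = f(1.510000, 1.448356) = 0.900362
  w ← 0.910000 + (0.51/2)·(1.055600 + 0.900362) = 1.408770
s=1.510000, w=1.408770:
  k1 = f(1.510000, 1.408770) = 0.931521
  k2 = f(2.020000, 1.883846) = 0.350686
  w ← 1.408770 + (0.51/2)·(0.931521 + 0.350686) = 1.735733
s=2.020000, w=1.735733:
  k1 = f(2.020000, 1.735733) = 0.580198
  k2 = f(2.530000, 2.031634) = 0.077945
  w ← 1.735733 + (0.51/2)·(0.580198 + 0.077945) = 1.903560
w(2.53) ≈ 1.9036

1.9036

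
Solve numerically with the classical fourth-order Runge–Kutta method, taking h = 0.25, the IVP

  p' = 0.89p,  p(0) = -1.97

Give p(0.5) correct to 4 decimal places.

-3.0741

RK4: k1 = f(s_n, p_n); k2 = f(s_n + h/2, p_n + (h/2)·k1); k3 = f(s_n + h/2, p_n + (h/2)·k2); k4 = f(s_n + h, p_n + h·k3); p_{n+1} = p_n + (h/6)·(k1 + 2k2 + 2k3 + k4).
s=0.000000, p=-1.970000:
  k1 = f(0.000000, -1.970000) = -1.753300
  k2 = f(0.125000, -2.189163) = -1.948355
  k3 = f(0.125000, -2.213544) = -1.970054
  k4 = f(0.250000, -2.462514) = -2.191637
  p ← -1.970000 + (0.25/6)·(k1 + 2k2 + 2k3 + k4) = -2.460906
s=0.250000, p=-2.460906:
  k1 = f(0.250000, -2.460906) = -2.190207
  k2 = f(0.375000, -2.734682) = -2.433867
  k3 = f(0.375000, -2.765140) = -2.460974
  k4 = f(0.500000, -3.076150) = -2.737774
  p ← -2.460906 + (0.25/6)·(k1 + 2k2 + 2k3 + k4) = -3.074142
p(0.5) ≈ -3.0741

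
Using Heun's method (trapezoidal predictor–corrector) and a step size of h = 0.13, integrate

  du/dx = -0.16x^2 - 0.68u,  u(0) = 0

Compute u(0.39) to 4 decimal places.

Heun: k1 = f(x_n, u_n); k2 = f(x_n + h, u_n + h·k1); u_{n+1} = u_n + (h/2)·(k1 + k2).
x=0.000000, u=0.000000:
  k1 = f(0.000000, 0.000000) = 0.000000
  k2 = f(0.130000, 0.000000) = -0.002704
  u ← 0.000000 + (0.13/2)·(0.000000 + (-0.002704)) = -0.000176
x=0.130000, u=-0.000176:
  k1 = f(0.130000, -0.000176) = -0.002584
  k2 = f(0.260000, -0.000512) = -0.010468
  u ← -0.000176 + (0.13/2)·(-0.002584 + (-0.010468)) = -0.001024
x=0.260000, u=-0.001024:
  k1 = f(0.260000, -0.001024) = -0.010120
  k2 = f(0.390000, -0.002340) = -0.022745
  u ← -0.001024 + (0.13/2)·(-0.010120 + (-0.022745)) = -0.003160
u(0.39) ≈ -0.0032

-0.0032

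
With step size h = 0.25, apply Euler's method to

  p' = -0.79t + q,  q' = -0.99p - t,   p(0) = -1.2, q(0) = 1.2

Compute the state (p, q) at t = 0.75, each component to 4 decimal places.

Euler on (p,q): p_{n+1} = p_n + h·p', q_{n+1} = q_n + h·q'.
0.000000: (-1.200000, 1.200000); f=(1.200000, 1.188000) → (-0.900000, 1.497000)
0.250000: (-0.900000, 1.497000); f=(1.299500, 0.641000) → (-0.575125, 1.657250)
0.500000: (-0.575125, 1.657250); f=(1.262250, 0.069374) → (-0.259562, 1.674593)
(p(0.75), q(0.75)) ≈ (-0.2596, 1.6746)

-0.2596, 1.6746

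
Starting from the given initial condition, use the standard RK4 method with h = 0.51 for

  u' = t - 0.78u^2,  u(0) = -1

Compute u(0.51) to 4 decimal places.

-1.4664

RK4: k1 = f(t_n, u_n); k2 = f(t_n + h/2, u_n + (h/2)·k1); k3 = f(t_n + h/2, u_n + (h/2)·k2); k4 = f(t_n + h, u_n + h·k3); u_{n+1} = u_n + (h/6)·(k1 + 2k2 + 2k3 + k4).
t=0.000000, u=-1.000000:
  k1 = f(0.000000, -1.000000) = -0.780000
  k2 = f(0.255000, -1.198900) = -0.866142
  k3 = f(0.255000, -1.220866) = -0.907601
  k4 = f(0.510000, -1.462877) = -1.159206
  u ← -1.000000 + (0.51/6)·(k1 + 2k2 + 2k3 + k4) = -1.466369
u(0.51) ≈ -1.4664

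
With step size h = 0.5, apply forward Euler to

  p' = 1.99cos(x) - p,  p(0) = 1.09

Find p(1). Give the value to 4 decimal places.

1.6432

Euler: p_{n+1} = p_n + h·f(x_n, p_n).
x=0.000000, p=1.090000: f=0.900000 → p ← 1.090000 + 0.5·0.900000 = 1.540000
x=0.500000, p=1.540000: f=0.206389 → p ← 1.540000 + 0.5·0.206389 = 1.643195
p(1) ≈ 1.6432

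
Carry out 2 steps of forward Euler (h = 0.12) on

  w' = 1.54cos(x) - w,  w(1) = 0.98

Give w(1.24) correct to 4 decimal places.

Euler: w_{n+1} = w_n + h·f(x_n, w_n).
x=1.000000, w=0.980000: f=-0.147934 → w ← 0.980000 + 0.12·(-0.147934) = 0.962248
x=1.120000, w=0.962248: f=-0.291297 → w ← 0.962248 + 0.12·(-0.291297) = 0.927292
w(1.24) ≈ 0.9273

0.9273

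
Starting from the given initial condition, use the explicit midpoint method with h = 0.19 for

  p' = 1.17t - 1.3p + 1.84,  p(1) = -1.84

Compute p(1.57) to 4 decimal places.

0.4704

Midpoint: k1 = f(t_n, p_n); k2 = f(t_n + h/2, p_n + (h/2)·k1); p_{n+1} = p_n + h·k2.
t=1.000000, p=-1.840000:
  k1 = f(1.000000, -1.840000) = 5.402000
  k2 = f(1.095000, -1.326810) = 4.846003
  p ← -1.840000 + 0.19·4.846003 = -0.919259
t=1.190000, p=-0.919259:
  k1 = f(1.190000, -0.919259) = 4.427337
  k2 = f(1.285000, -0.498662) = 3.991711
  p ← -0.919259 + 0.19·3.991711 = -0.160834
t=1.380000, p=-0.160834:
  k1 = f(1.380000, -0.160834) = 3.663685
  k2 = f(1.475000, 0.187216) = 3.322370
  p ← -0.160834 + 0.19·3.322370 = 0.470416
p(1.57) ≈ 0.4704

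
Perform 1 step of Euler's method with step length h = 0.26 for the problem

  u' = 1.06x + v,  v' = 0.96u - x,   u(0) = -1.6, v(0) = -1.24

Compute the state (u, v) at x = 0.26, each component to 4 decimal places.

Euler on (u,v): u_{n+1} = u_n + h·u', v_{n+1} = v_n + h·v'.
0.000000: (-1.600000, -1.240000); f=(-1.240000, -1.536000) → (-1.922400, -1.639360)
(u(0.26), v(0.26)) ≈ (-1.9224, -1.6394)

-1.9224, -1.6394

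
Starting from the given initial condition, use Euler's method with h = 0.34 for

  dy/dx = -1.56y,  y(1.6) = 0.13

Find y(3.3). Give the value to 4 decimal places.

0.0030

Euler: y_{n+1} = y_n + h·f(x_n, y_n).
x=1.600000, y=0.130000: f=-0.202800 → y ← 0.130000 + 0.34·(-0.202800) = 0.061048
x=1.940000, y=0.061048: f=-0.095235 → y ← 0.061048 + 0.34·(-0.095235) = 0.028668
x=2.280000, y=0.028668: f=-0.044722 → y ← 0.028668 + 0.34·(-0.044722) = 0.013463
x=2.620000, y=0.013463: f=-0.021002 → y ← 0.013463 + 0.34·(-0.021002) = 0.006322
x=2.960000, y=0.006322: f=-0.009862 → y ← 0.006322 + 0.34·(-0.009862) = 0.002969
y(3.3) ≈ 0.0030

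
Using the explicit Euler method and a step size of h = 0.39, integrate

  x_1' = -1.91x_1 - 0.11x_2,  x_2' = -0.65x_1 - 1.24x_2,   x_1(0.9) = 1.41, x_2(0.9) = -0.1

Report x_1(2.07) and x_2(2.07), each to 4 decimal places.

0.0412, -0.1847

Euler on (x_1,x_2): x_1_{n+1} = x_1_n + h·x_1', x_2_{n+1} = x_2_n + h·x_2'.
0.900000: (1.410000, -0.100000); f=(-2.682100, -0.792500) → (0.363981, -0.409075)
1.290000: (0.363981, -0.409075); f=(-0.650205, 0.270665) → (0.110401, -0.303516)
1.680000: (0.110401, -0.303516); f=(-0.177479, 0.304599) → (0.041184, -0.184722)
(x_1(2.07), x_2(2.07)) ≈ (0.0412, -0.1847)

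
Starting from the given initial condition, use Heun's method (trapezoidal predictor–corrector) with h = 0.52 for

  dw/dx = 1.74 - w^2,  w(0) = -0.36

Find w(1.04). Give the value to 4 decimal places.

0.8970

Heun: k1 = f(x_n, w_n); k2 = f(x_n + h, w_n + h·k1); w_{n+1} = w_n + (h/2)·(k1 + k2).
x=0.000000, w=-0.360000:
  k1 = f(0.000000, -0.360000) = 1.610400
  k2 = f(0.520000, 0.477408) = 1.512082
  w ← -0.360000 + (0.52/2)·(1.610400 + 1.512082) = 0.451845
x=0.520000, w=0.451845:
  k1 = f(0.520000, 0.451845) = 1.535836
  k2 = f(1.040000, 1.250480) = 0.176300
  w ← 0.451845 + (0.52/2)·(1.535836 + 0.176300) = 0.897001
w(1.04) ≈ 0.8970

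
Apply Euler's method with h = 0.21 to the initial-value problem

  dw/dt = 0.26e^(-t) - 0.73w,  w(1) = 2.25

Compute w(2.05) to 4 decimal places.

Euler: w_{n+1} = w_n + h·f(t_n, w_n).
t=1.000000, w=2.250000: f=-1.546851 → w ← 2.250000 + 0.21·(-1.546851) = 1.925161
t=1.210000, w=1.925161: f=-1.327836 → w ← 1.925161 + 0.21·(-1.327836) = 1.646316
t=1.420000, w=1.646316: f=-1.138965 → w ← 1.646316 + 0.21·(-1.138965) = 1.407133
t=1.630000, w=1.407133: f=-0.976265 → w ← 1.407133 + 0.21·(-0.976265) = 1.202117
t=1.840000, w=1.202117: f=-0.836253 → w ← 1.202117 + 0.21·(-0.836253) = 1.026504
w(2.05) ≈ 1.0265

1.0265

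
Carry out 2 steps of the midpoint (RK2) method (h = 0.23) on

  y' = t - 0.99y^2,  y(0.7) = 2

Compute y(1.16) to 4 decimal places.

1.3759

Midpoint: k1 = f(t_n, y_n); k2 = f(t_n + h/2, y_n + (h/2)·k1); y_{n+1} = y_n + h·k2.
t=0.700000, y=2.000000:
  k1 = f(0.700000, 2.000000) = -3.260000
  k2 = f(0.815000, 1.625100) = -1.799541
  y ← 2.000000 + 0.23·(-1.799541) = 1.586106
t=0.930000, y=1.586106:
  k1 = f(0.930000, 1.586106) = -1.560574
  k2 = f(1.045000, 1.406640) = -0.913849
  y ← 1.586106 + 0.23·(-0.913849) = 1.375920
y(1.16) ≈ 1.3759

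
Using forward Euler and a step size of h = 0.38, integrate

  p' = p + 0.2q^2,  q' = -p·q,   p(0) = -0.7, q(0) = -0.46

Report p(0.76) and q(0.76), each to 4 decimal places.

Euler on (p,q): p_{n+1} = p_n + h·p', q_{n+1} = q_n + h·q'.
0.000000: (-0.700000, -0.460000); f=(-0.657680, -0.322000) → (-0.949918, -0.582360)
0.380000: (-0.949918, -0.582360); f=(-0.882090, -0.553194) → (-1.285113, -0.792574)
(p(0.76), q(0.76)) ≈ (-1.2851, -0.7926)

-1.2851, -0.7926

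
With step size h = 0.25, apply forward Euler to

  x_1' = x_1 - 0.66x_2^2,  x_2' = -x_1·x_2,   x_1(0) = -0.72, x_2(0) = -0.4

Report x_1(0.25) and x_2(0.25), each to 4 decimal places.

Euler on (x_1,x_2): x_1_{n+1} = x_1_n + h·x_1', x_2_{n+1} = x_2_n + h·x_2'.
0.000000: (-0.720000, -0.400000); f=(-0.825600, -0.288000) → (-0.926400, -0.472000)
(x_1(0.25), x_2(0.25)) ≈ (-0.9264, -0.4720)

-0.9264, -0.4720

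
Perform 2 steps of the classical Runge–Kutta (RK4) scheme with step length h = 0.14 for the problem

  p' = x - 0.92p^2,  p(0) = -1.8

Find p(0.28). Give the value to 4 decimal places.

RK4: k1 = f(x_n, p_n); k2 = f(x_n + h/2, p_n + (h/2)·k1); k3 = f(x_n + h/2, p_n + (h/2)·k2); k4 = f(x_n + h, p_n + h·k3); p_{n+1} = p_n + (h/6)·(k1 + 2k2 + 2k3 + k4).
x=0.000000, p=-1.800000:
  k1 = f(0.000000, -1.800000) = -2.980800
  k2 = f(0.070000, -2.008656) = -3.641923
  k3 = f(0.070000, -2.054935) = -3.814936
  k4 = f(0.140000, -2.334091) = -4.872142
  p ← -1.800000 + (0.14/6)·(k1 + 2k2 + 2k3 + k4) = -2.331222
x=0.140000, p=-2.331222:
  k1 = f(0.140000, -2.331222) = -4.859829
  k2 = f(0.210000, -2.671410) = -6.355517
  k3 = f(0.210000, -2.776108) = -6.880235
  k4 = f(0.280000, -3.294455) = -9.705159
  p ← -2.331222 + (0.14/6)·(k1 + 2k2 + 2k3 + k4) = -3.288740
p(0.28) ≈ -3.2887

-3.2887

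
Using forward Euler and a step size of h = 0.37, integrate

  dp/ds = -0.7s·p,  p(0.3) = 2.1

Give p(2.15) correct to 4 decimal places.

Euler: p_{n+1} = p_n + h·f(s_n, p_n).
s=0.300000, p=2.100000: f=-0.441000 → p ← 2.100000 + 0.37·(-0.441000) = 1.936830
s=0.670000, p=1.936830: f=-0.908373 → p ← 1.936830 + 0.37·(-0.908373) = 1.600732
s=1.040000, p=1.600732: f=-1.165333 → p ← 1.600732 + 0.37·(-1.165333) = 1.169559
s=1.410000, p=1.169559: f=-1.154354 → p ← 1.169559 + 0.37·(-1.154354) = 0.742448
s=1.780000, p=0.742448: f=-0.925090 → p ← 0.742448 + 0.37·(-0.925090) = 0.400164
p(2.15) ≈ 0.4002

0.4002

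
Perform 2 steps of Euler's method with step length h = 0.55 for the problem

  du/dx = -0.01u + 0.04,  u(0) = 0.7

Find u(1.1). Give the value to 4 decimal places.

Euler: u_{n+1} = u_n + h·f(x_n, u_n).
x=0.000000, u=0.700000: f=0.033000 → u ← 0.700000 + 0.55·0.033000 = 0.718150
x=0.550000, u=0.718150: f=0.032819 → u ← 0.718150 + 0.55·0.032819 = 0.736200
u(1.1) ≈ 0.7362

0.7362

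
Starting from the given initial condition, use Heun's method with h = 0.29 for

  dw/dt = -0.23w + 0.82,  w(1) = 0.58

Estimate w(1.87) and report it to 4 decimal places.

Heun: k1 = f(t_n, w_n); k2 = f(t_n + h, w_n + h·k1); w_{n+1} = w_n + (h/2)·(k1 + k2).
t=1.000000, w=0.580000:
  k1 = f(1.000000, 0.580000) = 0.686600
  k2 = f(1.290000, 0.779114) = 0.640804
  w ← 0.580000 + (0.29/2)·(0.686600 + 0.640804) = 0.772474
t=1.290000, w=0.772474:
  k1 = f(1.290000, 0.772474) = 0.642331
  k2 = f(1.580000, 0.958750) = 0.599488
  w ← 0.772474 + (0.29/2)·(0.642331 + 0.599488) = 0.952537
t=1.580000, w=0.952537:
  k1 = f(1.580000, 0.952537) = 0.600916
  k2 = f(1.870000, 1.126803) = 0.560835
  w ← 0.952537 + (0.29/2)·(0.600916 + 0.560835) = 1.120991
w(1.87) ≈ 1.1210

1.1210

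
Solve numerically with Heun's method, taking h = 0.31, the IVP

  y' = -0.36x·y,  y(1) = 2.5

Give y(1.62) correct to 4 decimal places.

Heun: k1 = f(x_n, y_n); k2 = f(x_n + h, y_n + h·k1); y_{n+1} = y_n + (h/2)·(k1 + k2).
x=1.000000, y=2.500000:
  k1 = f(1.000000, 2.500000) = -0.900000
  k2 = f(1.310000, 2.221000) = -1.047424
  y ← 2.500000 + (0.31/2)·(-0.900000 + (-1.047424)) = 2.198149
x=1.310000, y=2.198149:
  k1 = f(1.310000, 2.198149) = -1.036647
  k2 = f(1.620000, 1.876789) = -1.094543
  y ← 2.198149 + (0.31/2)·(-1.036647 + (-1.094543)) = 1.867815
y(1.62) ≈ 1.8678

1.8678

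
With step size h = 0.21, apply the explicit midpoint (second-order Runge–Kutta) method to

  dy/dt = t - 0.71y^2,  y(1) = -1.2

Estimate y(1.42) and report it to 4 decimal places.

Midpoint: k1 = f(t_n, y_n); k2 = f(t_n + h/2, y_n + (h/2)·k1); y_{n+1} = y_n + h·k2.
t=1.000000, y=-1.200000:
  k1 = f(1.000000, -1.200000) = -0.022400
  k2 = f(1.105000, -1.202352) = 0.078588
  y ← -1.200000 + 0.21·0.078588 = -1.183496
t=1.210000, y=-1.183496:
  k1 = f(1.210000, -1.183496) = 0.215529
  k2 = f(1.315000, -1.160866) = 0.358197
  y ← -1.183496 + 0.21·0.358197 = -1.108275
y(1.42) ≈ -1.1083

-1.1083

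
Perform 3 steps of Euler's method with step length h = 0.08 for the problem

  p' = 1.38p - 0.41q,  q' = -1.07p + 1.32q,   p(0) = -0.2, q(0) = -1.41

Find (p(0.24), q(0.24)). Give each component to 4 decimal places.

Euler on (p,q): p_{n+1} = p_n + h·p', q_{n+1} = q_n + h·q'.
0.000000: (-0.200000, -1.410000); f=(0.302100, -1.647200) → (-0.175832, -1.541776)
0.080000: (-0.175832, -1.541776); f=(0.389480, -1.847004) → (-0.144674, -1.689536)
0.160000: (-0.144674, -1.689536); f=(0.493060, -2.075387) → (-0.105229, -1.855567)
(p(0.24), q(0.24)) ≈ (-0.1052, -1.8556)

-0.1052, -1.8556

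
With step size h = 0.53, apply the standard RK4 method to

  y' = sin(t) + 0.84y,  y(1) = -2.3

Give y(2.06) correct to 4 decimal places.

-3.9806

RK4: k1 = f(t_n, y_n); k2 = f(t_n + h/2, y_n + (h/2)·k1); k3 = f(t_n + h/2, y_n + (h/2)·k2); k4 = f(t_n + h, y_n + h·k3); y_{n+1} = y_n + (h/6)·(k1 + 2k2 + 2k3 + k4).
t=1.000000, y=-2.300000:
  k1 = f(1.000000, -2.300000) = -1.090529
  k2 = f(1.265000, -2.588990) = -1.221144
  k3 = f(1.265000, -2.623603) = -1.250219
  k4 = f(1.530000, -2.962616) = -1.489430
  y ← -2.300000 + (0.53/6)·(k1 + 2k2 + 2k3 + k4) = -2.964504
t=1.530000, y=-2.964504:
  k1 = f(1.530000, -2.964504) = -1.491015
  k2 = f(1.795000, -3.359623) = -1.847112
  k3 = f(1.795000, -3.453989) = -1.926379
  k4 = f(2.060000, -3.985485) = -2.465100
  y ← -2.964504 + (0.53/6)·(k1 + 2k2 + 2k3 + k4) = -3.980611
y(2.06) ≈ -3.9806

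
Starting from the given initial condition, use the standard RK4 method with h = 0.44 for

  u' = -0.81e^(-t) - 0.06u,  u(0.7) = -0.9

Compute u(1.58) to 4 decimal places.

-1.0821

RK4: k1 = f(t_n, u_n); k2 = f(t_n + h/2, u_n + (h/2)·k1); k3 = f(t_n + h/2, u_n + (h/2)·k2); k4 = f(t_n + h, u_n + h·k3); u_{n+1} = u_n + (h/6)·(k1 + 2k2 + 2k3 + k4).
t=0.700000, u=-0.900000:
  k1 = f(0.700000, -0.900000) = -0.348234
  k2 = f(0.920000, -0.976612) = -0.264204
  k3 = f(0.920000, -0.958125) = -0.265313
  k4 = f(1.140000, -1.016738) = -0.198049
  u ← -0.900000 + (0.44/6)·(k1 + 2k2 + 2k3 + k4) = -1.017723
t=1.140000, u=-1.017723:
  k1 = f(1.140000, -1.017723) = -0.197990
  k2 = f(1.360000, -1.061281) = -0.144218
  k3 = f(1.360000, -1.049451) = -0.144928
  k4 = f(1.580000, -1.081492) = -0.101950
  u ← -1.017723 + (0.44/6)·(k1 + 2k2 + 2k3 + k4) = -1.082127
u(1.58) ≈ -1.0821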